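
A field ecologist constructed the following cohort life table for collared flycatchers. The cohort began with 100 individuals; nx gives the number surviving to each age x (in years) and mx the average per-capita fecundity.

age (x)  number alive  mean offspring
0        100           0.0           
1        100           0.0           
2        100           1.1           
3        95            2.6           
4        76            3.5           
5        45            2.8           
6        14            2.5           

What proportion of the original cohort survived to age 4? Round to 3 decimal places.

l_4 = n_4/n_0 = 76/100 = 0.76 → 0.760

0.760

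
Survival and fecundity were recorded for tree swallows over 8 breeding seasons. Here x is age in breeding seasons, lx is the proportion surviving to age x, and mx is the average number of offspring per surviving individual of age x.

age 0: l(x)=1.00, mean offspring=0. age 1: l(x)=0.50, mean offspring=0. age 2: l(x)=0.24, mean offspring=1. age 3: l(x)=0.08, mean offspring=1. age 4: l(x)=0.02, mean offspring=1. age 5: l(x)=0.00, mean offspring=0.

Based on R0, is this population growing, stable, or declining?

declining

R0 = Σ lx·mx = 0 + 0 + 0.24 + 0.08 + 0.02 + 0 = 0.34
R0 < 1, so the population is declining.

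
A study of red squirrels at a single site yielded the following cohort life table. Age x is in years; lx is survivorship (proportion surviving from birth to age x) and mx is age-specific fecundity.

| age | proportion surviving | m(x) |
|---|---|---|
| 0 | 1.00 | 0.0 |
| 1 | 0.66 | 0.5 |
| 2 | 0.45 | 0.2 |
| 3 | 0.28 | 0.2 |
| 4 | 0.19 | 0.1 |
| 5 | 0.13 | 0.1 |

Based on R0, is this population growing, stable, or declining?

R0 = Σ lx·mx = 0 + 0.33 + 0.09 + 0.056 + 0.019 + 0.013 = 0.508
R0 < 1, so the population is declining.

declining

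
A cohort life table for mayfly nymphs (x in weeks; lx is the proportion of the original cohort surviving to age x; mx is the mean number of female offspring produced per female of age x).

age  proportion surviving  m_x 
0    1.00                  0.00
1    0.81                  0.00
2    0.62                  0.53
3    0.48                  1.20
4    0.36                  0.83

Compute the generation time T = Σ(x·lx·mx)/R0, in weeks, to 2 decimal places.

2.98

lx·mx: 0, 0, 0.3286, 0.576, 0.2988 → R0 = 1.2034
x·lx·mx: 0, 0, 0.6572, 1.728, 1.1952 → Σ = 3.5804
T = 3.5804 / 1.2034 = 2.975237… → 2.98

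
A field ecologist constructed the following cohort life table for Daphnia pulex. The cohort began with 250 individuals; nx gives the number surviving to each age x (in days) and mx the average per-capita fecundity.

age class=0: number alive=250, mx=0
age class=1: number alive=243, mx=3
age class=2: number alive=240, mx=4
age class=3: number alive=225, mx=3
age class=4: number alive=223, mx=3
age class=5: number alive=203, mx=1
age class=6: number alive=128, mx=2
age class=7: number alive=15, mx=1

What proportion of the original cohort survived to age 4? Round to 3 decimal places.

0.892

l_4 = n_4/n_0 = 223/250 = 0.892 → 0.892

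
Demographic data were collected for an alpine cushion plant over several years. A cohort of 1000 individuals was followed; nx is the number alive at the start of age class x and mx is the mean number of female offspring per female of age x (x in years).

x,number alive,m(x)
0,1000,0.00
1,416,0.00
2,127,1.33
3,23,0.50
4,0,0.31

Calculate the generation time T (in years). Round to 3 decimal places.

lx = nx/n0 = nx/1000: 1, 0.416, 0.127, 0.023, 0
lx·mx: 0, 0, 0.16891, 0.0115, 0 → R0 = 0.18041
x·lx·mx: 0, 0, 0.33782, 0.0345, 0 → Σ = 0.37232
T = 0.37232 / 0.18041 = 2.063744… → 2.064

2.064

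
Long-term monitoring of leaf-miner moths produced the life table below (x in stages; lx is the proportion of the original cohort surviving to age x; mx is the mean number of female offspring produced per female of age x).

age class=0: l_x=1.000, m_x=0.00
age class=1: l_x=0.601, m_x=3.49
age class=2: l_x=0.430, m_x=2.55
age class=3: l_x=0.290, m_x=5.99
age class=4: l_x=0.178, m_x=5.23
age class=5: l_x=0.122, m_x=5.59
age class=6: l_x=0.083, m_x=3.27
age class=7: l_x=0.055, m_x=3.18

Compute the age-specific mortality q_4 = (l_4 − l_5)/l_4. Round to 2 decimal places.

q_4 = (l_4 − l_5) / l_4 = (0.178 − 0.122) / 0.178
     = 0.056 / 0.178 = 0.314607… → 0.31

0.31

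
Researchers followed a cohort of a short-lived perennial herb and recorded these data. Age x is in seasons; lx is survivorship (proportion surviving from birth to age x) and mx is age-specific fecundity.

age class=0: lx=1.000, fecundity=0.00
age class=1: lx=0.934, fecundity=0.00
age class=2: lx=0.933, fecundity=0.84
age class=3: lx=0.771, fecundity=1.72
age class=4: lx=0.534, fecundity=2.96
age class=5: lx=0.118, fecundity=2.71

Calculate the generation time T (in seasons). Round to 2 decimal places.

lx·mx: 0, 0, 0.78372, 1.32612, 1.58064, 0.31978 → R0 = 4.01026
x·lx·mx: 0, 0, 1.56744, 3.97836, 6.32256, 1.5989 → Σ = 13.46726
T = 13.46726 / 4.01026 = 3.358201… → 3.36

3.36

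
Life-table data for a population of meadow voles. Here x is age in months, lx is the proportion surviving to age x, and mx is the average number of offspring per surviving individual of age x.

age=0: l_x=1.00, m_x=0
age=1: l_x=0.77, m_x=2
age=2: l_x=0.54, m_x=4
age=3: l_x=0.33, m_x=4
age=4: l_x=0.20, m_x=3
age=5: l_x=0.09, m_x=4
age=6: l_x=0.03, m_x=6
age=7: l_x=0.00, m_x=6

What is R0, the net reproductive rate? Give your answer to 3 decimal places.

6.160

lx·mx by age: 0, 1.54, 2.16, 1.32, 0.6, 0.36, 0.18, 0
R0 = Σ lx·mx = 6.16 → 6.160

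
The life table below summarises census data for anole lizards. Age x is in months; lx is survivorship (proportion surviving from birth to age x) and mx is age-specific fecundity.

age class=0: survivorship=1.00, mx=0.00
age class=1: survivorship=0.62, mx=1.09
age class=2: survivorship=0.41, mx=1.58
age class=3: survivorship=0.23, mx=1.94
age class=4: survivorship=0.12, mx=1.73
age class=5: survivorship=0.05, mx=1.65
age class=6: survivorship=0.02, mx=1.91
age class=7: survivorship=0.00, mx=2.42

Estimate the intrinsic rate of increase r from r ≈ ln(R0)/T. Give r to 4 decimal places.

0.3251

R0 = Σ lx·mx = 0 + 0.6758 + 0.6478 + 0.4462 + 0.2076 + 0.0825 + 0.0382 + 0 = 2.0981
Σ x·lx·mx = 4.7821; T = 4.7821/2.0981 = 2.27925…
r ≈ ln(R0)/T = ln(2.0981)/2.27925… = 0.325121… → 0.3251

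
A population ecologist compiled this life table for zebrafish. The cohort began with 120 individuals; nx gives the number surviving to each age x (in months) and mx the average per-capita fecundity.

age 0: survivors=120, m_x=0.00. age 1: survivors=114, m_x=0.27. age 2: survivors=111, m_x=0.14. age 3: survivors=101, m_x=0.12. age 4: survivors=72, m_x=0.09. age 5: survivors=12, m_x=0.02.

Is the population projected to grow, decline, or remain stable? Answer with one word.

declining

lx = nx/n0 = nx/120: 1, 0.95, 0.925, 0.84167…, 0.6, 0.1
R0 = Σ lx·mx = 0 + 0.2565 + 0.1295 + 0.101… + 0.054 + 0.002 = 0.543…
R0 < 1, so the population is declining.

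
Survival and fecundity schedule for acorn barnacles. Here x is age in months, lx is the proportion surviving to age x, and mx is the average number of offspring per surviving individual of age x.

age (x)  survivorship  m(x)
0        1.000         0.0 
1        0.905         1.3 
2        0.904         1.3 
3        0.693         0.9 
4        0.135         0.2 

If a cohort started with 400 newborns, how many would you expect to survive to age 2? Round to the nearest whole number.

362

Expected survivors = N0 · l_2 = 400 × 0.904 = 361.6 → 362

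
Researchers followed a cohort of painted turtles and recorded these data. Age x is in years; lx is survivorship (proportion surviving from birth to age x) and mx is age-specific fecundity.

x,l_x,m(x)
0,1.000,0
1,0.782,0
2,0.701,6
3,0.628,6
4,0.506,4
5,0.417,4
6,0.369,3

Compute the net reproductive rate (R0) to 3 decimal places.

lx·mx by age: 0, 0, 4.206, 3.768, 2.024, 1.668, 1.107
R0 = Σ lx·mx = 12.773 → 12.773

12.773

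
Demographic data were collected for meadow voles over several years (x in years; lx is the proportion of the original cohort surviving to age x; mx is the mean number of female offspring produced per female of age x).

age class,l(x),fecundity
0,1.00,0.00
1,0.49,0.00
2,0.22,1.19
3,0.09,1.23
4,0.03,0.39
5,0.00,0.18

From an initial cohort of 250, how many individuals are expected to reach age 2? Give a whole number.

Expected survivors = N0 · l_2 = 250 × 0.22 = 55 → 55

55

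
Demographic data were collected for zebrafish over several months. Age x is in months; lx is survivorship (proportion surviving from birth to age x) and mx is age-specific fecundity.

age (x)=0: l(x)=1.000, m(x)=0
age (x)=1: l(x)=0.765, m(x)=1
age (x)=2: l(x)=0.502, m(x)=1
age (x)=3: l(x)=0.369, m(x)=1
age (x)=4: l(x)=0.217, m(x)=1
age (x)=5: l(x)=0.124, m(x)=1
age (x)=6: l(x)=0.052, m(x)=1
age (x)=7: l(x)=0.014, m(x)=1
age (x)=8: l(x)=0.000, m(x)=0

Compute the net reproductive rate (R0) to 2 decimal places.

lx·mx by age: 0, 0.765, 0.502, 0.369, 0.217, 0.124, 0.052, 0.014, 0
R0 = Σ lx·mx = 2.043 → 2.04

2.04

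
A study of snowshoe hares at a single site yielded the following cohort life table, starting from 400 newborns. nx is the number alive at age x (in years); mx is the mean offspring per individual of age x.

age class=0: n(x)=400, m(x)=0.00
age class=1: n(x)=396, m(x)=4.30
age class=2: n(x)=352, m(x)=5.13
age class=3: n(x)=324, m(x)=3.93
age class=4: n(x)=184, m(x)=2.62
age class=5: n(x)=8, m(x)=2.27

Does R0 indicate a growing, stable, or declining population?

growing

lx = nx/n0 = nx/400: 1, 0.99, 0.88, 0.81, 0.46, 0.02
R0 = Σ lx·mx = 0 + 4.257 + 4.5144 + 3.1833 + 1.2052 + 0.0454 = 13.2053
R0 > 1, so the population is growing.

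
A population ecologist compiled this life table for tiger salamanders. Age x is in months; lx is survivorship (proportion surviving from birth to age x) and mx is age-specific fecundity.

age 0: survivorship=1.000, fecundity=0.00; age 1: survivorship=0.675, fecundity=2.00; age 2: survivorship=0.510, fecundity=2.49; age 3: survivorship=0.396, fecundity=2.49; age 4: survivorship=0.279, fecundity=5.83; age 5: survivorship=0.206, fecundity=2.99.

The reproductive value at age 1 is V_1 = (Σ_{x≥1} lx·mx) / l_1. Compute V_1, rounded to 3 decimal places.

8.664

lx·mx for x ≥ 1: 1.35, 1.2699, 0.98604, 1.62657, 0.61594 → sum = 5.84845
V_1 = 5.84845 / l_1 = 5.84845 / 0.675 = 8.66437… → 8.664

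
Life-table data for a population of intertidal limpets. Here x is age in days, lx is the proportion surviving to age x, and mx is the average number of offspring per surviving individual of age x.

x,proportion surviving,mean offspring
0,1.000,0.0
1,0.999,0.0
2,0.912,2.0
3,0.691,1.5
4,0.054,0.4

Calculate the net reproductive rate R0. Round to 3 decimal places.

lx·mx by age: 0, 0, 1.824, 1.0365, 0.0216
R0 = Σ lx·mx = 2.8821 → 2.882

2.882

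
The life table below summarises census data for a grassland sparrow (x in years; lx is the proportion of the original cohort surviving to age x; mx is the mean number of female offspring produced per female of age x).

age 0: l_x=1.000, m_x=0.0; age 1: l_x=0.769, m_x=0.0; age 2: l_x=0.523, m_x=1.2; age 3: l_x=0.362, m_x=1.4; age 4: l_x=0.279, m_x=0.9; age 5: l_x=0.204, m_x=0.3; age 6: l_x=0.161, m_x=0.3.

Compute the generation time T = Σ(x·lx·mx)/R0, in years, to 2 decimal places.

2.93

lx·mx: 0, 0, 0.6276, 0.5068, 0.2511, 0.0612, 0.0483 → R0 = 1.495
x·lx·mx: 0, 0, 1.2552, 1.5204, 1.0044, 0.306, 0.2898 → Σ = 4.3758
T = 4.3758 / 1.495 = 2.926957… → 2.93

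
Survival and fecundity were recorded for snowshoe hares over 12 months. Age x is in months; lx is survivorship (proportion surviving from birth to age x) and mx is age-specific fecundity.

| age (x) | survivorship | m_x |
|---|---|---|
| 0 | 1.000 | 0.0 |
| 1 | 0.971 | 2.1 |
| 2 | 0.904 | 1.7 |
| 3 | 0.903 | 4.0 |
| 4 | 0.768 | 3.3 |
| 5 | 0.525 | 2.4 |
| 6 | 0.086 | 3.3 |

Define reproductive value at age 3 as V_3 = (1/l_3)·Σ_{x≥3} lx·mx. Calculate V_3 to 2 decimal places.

8.52

lx·mx for x ≥ 3: 3.612, 2.5344, 1.26, 0.2838 → sum = 7.6902
V_3 = 7.6902 / l_3 = 7.6902 / 0.903 = 8.516279… → 8.52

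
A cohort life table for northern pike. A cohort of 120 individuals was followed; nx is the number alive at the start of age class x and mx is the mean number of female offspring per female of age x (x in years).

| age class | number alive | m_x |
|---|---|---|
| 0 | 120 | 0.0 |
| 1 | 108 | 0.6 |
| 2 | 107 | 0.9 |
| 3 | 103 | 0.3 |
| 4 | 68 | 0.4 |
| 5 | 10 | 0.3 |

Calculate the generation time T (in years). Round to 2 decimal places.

2.13

lx = nx/n0 = nx/120: 1, 0.9, 0.89167…, 0.85833…, 0.56667…, 0.08333…
lx·mx: 0, 0.54, 0.8025…, 0.2575…, 0.226667…, 0.025… → R0 = 1.851667…
x·lx·mx: 0, 0.54, 1.605…, 0.7725…, 0.906667…, 0.125… → Σ = 3.949167…
T = 3.949167… / 1.851667… = 2.132763… → 2.13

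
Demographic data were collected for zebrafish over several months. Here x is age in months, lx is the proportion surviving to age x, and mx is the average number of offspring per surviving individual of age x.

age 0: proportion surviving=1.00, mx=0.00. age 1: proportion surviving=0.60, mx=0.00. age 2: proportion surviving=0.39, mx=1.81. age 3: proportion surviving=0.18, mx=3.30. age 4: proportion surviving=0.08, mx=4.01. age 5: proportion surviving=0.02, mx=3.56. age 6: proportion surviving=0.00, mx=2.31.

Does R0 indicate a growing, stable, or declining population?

growing

R0 = Σ lx·mx = 0 + 0 + 0.7059 + 0.594 + 0.3208 + 0.0712 + 0 = 1.6919
R0 > 1, so the population is growing.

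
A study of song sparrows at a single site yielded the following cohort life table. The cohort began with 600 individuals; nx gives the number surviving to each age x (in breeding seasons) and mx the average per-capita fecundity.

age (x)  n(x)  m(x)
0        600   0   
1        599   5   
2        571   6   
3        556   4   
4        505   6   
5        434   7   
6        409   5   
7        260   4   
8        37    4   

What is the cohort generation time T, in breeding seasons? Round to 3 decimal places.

3.598

lx = nx/n0 = nx/600: 1, 0.99833…, 0.95167…, 0.92667…, 0.84167…, 0.72333…, 0.68167…, 0.43333…, 0.06167…
lx·mx: 0, 4.991667…, 5.71…, 3.706667…, 5.05…, 5.063333…, 3.408333…, 1.733333…, 0.246667… → R0 = 29.91…
x·lx·mx: 0, 4.991667…, 11.42…, 11.12…, 20.2…, 25.316667…, 20.45…, 12.133333…, 1.973333… → Σ = 107.605…
T = 107.605… / 29.91… = 3.597626… → 3.598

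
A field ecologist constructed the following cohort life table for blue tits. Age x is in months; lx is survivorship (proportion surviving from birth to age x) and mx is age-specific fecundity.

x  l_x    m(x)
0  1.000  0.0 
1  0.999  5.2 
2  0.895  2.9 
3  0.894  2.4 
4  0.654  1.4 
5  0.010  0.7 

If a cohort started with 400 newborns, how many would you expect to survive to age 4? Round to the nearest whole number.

Expected survivors = N0 · l_4 = 400 × 0.654 = 261.6 → 262

262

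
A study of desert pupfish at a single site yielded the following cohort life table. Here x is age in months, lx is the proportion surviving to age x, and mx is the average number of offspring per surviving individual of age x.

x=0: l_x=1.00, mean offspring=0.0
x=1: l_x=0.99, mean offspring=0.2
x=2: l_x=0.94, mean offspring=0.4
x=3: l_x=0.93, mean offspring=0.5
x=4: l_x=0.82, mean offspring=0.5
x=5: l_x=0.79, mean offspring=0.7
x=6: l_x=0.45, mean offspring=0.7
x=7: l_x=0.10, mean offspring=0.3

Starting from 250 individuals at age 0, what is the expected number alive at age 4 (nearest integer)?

205

Expected survivors = N0 · l_4 = 250 × 0.82 = 205 → 205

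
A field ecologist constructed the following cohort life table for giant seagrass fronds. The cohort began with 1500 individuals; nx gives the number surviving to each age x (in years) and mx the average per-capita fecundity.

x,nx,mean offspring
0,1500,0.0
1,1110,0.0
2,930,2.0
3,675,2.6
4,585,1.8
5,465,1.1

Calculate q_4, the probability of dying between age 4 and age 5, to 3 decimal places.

lx = nx/n0 = nx/1500: 1, 0.74, 0.62, 0.45, 0.39, 0.31
q_4 = (l_4 − l_5) / l_4 = (0.39 − 0.31) / 0.39
     = 0.08 / 0.39 = 0.205128… → 0.205

0.205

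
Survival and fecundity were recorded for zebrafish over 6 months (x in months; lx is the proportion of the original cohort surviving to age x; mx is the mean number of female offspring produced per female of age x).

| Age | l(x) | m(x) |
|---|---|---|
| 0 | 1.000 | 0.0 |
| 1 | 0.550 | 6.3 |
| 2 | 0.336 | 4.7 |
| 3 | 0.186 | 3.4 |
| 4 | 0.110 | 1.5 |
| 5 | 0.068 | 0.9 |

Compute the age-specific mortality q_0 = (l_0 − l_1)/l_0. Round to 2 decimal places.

0.45

q_0 = (l_0 − l_1) / l_0 = (1 − 0.55) / 1
     = 0.45 / 1 = 0.45 → 0.45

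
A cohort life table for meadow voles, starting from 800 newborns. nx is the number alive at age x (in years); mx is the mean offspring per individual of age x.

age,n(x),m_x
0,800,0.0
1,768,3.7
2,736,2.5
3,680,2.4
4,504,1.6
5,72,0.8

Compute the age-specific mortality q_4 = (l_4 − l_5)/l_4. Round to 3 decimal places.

lx = nx/n0 = nx/800: 1, 0.96, 0.92, 0.85, 0.63, 0.09
q_4 = (l_4 − l_5) / l_4 = (0.63 − 0.09) / 0.63
     = 0.54 / 0.63 = 0.857143… → 0.857

0.857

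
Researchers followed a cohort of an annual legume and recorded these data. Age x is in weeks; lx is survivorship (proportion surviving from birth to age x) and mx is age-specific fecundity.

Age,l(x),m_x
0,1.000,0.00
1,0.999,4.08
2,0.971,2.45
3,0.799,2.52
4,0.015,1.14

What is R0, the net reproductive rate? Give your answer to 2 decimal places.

8.49

lx·mx by age: 0, 4.07592, 2.37895, 2.01348, 0.0171
R0 = Σ lx·mx = 8.48545 → 8.49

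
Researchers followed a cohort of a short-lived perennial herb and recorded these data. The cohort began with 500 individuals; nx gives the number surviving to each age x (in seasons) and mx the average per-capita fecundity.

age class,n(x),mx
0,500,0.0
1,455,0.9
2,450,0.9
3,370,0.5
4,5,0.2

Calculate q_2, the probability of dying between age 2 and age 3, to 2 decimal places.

lx = nx/n0 = nx/500: 1, 0.91, 0.9, 0.74, 0.01
q_2 = (l_2 − l_3) / l_2 = (0.9 − 0.74) / 0.9
     = 0.16 / 0.9 = 0.177778… → 0.18

0.18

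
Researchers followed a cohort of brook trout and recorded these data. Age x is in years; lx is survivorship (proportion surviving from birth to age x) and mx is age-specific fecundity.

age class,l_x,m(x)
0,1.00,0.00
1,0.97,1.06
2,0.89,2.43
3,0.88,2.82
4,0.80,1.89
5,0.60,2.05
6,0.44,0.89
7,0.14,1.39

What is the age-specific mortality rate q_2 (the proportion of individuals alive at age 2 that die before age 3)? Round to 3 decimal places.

0.011

q_2 = (l_2 − l_3) / l_2 = (0.89 − 0.88) / 0.89
     = 0.01 / 0.89 = 0.011236… → 0.011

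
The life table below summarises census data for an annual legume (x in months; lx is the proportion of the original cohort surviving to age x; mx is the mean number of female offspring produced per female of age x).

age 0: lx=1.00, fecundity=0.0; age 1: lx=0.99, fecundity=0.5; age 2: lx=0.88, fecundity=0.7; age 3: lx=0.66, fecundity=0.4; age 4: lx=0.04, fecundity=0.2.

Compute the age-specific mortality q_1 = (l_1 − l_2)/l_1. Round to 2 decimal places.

0.11

q_1 = (l_1 − l_2) / l_1 = (0.99 − 0.88) / 0.99
     = 0.11 / 0.99 = 0.111111… → 0.11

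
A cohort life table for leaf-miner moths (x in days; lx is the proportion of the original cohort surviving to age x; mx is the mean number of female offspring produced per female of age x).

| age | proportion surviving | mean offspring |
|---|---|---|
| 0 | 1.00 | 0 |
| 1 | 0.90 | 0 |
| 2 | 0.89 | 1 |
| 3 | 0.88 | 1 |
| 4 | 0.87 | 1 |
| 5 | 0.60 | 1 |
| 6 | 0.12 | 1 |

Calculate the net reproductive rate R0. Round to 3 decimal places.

3.360

lx·mx by age: 0, 0, 0.89, 0.88, 0.87, 0.6, 0.12
R0 = Σ lx·mx = 3.36 → 3.360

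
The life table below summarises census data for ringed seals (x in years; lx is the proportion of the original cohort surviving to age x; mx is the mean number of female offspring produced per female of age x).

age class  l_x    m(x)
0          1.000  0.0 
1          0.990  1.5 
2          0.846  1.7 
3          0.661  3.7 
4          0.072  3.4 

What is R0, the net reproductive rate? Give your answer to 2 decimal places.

5.61

lx·mx by age: 0, 1.485, 1.4382, 2.4457, 0.2448
R0 = Σ lx·mx = 5.6137 → 5.61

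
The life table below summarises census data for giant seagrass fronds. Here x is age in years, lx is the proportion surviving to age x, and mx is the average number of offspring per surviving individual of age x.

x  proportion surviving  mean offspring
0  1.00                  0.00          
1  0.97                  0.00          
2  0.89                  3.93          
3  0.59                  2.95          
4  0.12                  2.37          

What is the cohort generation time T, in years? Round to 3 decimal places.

2.418

lx·mx: 0, 0, 3.4977, 1.7405, 0.2844 → R0 = 5.5226
x·lx·mx: 0, 0, 6.9954, 5.2215, 1.1376 → Σ = 13.3545
T = 13.3545 / 5.5226 = 2.418154… → 2.418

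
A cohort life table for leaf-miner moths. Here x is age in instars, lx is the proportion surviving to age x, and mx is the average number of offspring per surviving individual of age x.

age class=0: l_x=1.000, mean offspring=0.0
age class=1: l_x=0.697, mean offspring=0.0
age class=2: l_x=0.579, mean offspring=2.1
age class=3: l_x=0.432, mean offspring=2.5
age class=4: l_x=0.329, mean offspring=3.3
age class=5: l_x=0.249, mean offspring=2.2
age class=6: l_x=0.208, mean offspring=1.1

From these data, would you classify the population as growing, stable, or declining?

growing

R0 = Σ lx·mx = 0 + 0 + 1.2159 + 1.08 + 1.0857 + 0.5478 + 0.2288 = 4.1582
R0 > 1, so the population is growing.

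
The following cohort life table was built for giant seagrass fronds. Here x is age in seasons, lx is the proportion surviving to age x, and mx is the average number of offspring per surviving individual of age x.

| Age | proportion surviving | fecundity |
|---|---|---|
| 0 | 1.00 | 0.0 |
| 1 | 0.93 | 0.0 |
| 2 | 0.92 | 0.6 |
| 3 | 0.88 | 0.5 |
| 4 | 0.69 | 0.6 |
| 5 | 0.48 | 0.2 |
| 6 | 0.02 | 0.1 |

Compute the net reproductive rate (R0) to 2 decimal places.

lx·mx by age: 0, 0, 0.552, 0.44, 0.414, 0.096, 0.002
R0 = Σ lx·mx = 1.504 → 1.50

1.50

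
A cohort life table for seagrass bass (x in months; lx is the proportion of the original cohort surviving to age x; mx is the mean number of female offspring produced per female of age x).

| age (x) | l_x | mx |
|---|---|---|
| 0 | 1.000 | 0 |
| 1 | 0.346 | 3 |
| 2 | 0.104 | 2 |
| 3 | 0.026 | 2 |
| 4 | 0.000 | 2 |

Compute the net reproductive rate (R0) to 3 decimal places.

1.298

lx·mx by age: 0, 1.038, 0.208, 0.052, 0
R0 = Σ lx·mx = 1.298 → 1.298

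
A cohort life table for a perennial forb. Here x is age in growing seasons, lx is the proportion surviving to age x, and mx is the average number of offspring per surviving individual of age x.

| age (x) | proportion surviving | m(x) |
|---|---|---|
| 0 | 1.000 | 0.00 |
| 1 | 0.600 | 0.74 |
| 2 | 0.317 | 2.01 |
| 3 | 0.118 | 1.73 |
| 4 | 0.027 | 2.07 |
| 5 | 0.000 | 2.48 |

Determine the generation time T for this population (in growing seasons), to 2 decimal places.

1.90

lx·mx: 0, 0.444, 0.63717, 0.20414, 0.05589, 0 → R0 = 1.3412
x·lx·mx: 0, 0.444, 1.27434, 0.61242, 0.22356, 0 → Σ = 2.55432
T = 2.55432 / 1.3412 = 1.904503… → 1.90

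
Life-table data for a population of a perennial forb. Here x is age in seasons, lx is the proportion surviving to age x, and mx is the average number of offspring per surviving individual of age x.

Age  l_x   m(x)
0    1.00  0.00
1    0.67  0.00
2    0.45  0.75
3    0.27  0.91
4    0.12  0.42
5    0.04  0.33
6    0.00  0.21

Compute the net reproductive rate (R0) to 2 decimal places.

0.65

lx·mx by age: 0, 0, 0.3375, 0.2457, 0.0504, 0.0132, 0
R0 = Σ lx·mx = 0.6468 → 0.65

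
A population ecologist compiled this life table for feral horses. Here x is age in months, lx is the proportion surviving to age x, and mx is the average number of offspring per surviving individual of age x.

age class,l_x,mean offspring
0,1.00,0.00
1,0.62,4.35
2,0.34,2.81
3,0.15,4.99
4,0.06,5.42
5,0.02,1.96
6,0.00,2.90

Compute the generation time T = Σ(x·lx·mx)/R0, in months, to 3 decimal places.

lx·mx: 0, 2.697, 0.9554, 0.7485, 0.3252, 0.0392, 0 → R0 = 4.7653
x·lx·mx: 0, 2.697, 1.9108, 2.2455, 1.3008, 0.196, 0 → Σ = 8.3501
T = 8.3501 / 4.7653 = 1.752272… → 1.752

1.752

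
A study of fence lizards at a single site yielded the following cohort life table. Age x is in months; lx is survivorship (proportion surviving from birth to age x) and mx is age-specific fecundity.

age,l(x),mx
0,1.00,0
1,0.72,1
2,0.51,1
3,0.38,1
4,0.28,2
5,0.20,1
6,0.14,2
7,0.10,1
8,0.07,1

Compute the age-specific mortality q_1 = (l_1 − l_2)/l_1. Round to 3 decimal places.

q_1 = (l_1 − l_2) / l_1 = (0.72 − 0.51) / 0.72
     = 0.21 / 0.72 = 0.291667… → 0.292

0.292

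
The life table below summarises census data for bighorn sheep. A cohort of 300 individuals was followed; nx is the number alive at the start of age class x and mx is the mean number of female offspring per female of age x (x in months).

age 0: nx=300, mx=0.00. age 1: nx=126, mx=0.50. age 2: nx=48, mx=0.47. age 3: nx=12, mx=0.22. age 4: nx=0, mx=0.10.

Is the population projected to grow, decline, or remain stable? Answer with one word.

lx = nx/n0 = nx/300: 1, 0.42, 0.16, 0.04, 0
R0 = Σ lx·mx = 0 + 0.21 + 0.0752 + 0.0088 + 0 = 0.294
R0 < 1, so the population is declining.

declining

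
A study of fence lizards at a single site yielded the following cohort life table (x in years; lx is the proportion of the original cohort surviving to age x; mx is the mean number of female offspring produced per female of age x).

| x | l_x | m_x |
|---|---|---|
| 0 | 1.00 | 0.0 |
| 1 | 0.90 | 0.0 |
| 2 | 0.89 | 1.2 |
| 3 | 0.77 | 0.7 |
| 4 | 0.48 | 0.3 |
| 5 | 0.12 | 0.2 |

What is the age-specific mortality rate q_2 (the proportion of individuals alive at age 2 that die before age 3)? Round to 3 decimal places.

0.135

q_2 = (l_2 − l_3) / l_2 = (0.89 − 0.77) / 0.89
     = 0.12 / 0.89 = 0.134831… → 0.135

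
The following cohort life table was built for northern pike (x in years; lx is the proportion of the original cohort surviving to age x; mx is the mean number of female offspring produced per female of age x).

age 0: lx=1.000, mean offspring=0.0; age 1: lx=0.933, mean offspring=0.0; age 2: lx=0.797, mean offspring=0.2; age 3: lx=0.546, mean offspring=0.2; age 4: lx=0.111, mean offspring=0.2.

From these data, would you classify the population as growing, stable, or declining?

R0 = Σ lx·mx = 0 + 0 + 0.1594 + 0.1092 + 0.0222 = 0.2908
R0 < 1, so the population is declining.

declining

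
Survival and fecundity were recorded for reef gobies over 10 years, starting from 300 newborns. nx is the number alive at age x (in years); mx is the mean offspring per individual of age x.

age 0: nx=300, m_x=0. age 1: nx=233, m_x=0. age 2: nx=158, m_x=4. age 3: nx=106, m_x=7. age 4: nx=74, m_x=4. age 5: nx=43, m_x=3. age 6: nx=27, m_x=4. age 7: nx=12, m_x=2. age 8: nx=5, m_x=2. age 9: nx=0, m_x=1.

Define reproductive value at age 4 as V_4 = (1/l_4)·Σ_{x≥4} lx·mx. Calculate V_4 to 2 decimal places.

lx = nx/n0 = nx/300: 1, 0.77667…, 0.52667…, 0.35333…, 0.24667…, 0.14333…, 0.09, 0.04, 0.01667…, 0
lx·mx for x ≥ 4: 0.986667…, 0.43…, 0.36, 0.08, 0.033333…, 0 → sum = 1.89…
V_4 = 1.89… / l_4 = 1.89… / 0.246667… = 7.662162… → 7.66

7.66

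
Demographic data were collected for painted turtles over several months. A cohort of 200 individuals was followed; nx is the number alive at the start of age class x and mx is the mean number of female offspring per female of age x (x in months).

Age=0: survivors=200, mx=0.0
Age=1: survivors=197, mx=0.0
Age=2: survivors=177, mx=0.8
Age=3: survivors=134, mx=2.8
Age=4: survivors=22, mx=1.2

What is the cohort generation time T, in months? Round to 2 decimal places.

lx = nx/n0 = nx/200: 1, 0.985, 0.885, 0.67, 0.11
lx·mx: 0, 0, 0.708, 1.876, 0.132 → R0 = 2.716
x·lx·mx: 0, 0, 1.416, 5.628, 0.528 → Σ = 7.572
T = 7.572 / 2.716 = 2.787923… → 2.79

2.79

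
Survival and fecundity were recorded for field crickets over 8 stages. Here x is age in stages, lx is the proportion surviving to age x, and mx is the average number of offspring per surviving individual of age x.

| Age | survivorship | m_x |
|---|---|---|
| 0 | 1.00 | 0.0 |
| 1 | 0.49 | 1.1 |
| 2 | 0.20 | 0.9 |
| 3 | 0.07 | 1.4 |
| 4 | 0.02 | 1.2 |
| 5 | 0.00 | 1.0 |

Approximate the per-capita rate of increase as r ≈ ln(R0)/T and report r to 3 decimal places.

-0.113

R0 = Σ lx·mx = 0 + 0.539 + 0.18 + 0.098 + 0.024 + 0 = 0.841
Σ x·lx·mx = 1.289; T = 1.289/0.841 = 1.5327…
r ≈ ln(R0)/T = ln(0.841)/1.5327… = -0.11298… → -0.113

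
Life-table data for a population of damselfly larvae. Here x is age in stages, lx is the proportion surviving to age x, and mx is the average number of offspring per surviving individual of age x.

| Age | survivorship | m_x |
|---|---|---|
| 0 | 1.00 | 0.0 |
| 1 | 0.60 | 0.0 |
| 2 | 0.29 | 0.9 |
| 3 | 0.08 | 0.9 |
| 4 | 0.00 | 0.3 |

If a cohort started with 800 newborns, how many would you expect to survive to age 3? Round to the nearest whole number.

Expected survivors = N0 · l_3 = 800 × 0.08 = 64 → 64

64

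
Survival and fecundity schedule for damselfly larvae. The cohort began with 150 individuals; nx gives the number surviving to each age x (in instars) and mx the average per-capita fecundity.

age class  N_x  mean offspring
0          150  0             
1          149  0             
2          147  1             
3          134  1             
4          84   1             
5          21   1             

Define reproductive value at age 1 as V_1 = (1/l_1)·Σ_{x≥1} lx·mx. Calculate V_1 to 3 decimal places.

2.591

lx = nx/n0 = nx/150: 1, 0.99333…, 0.98, 0.89333…, 0.56, 0.14
lx·mx for x ≥ 1: 0, 0.98, 0.893333…, 0.56, 0.14 → sum = 2.573333…
V_1 = 2.573333… / l_1 = 2.573333… / 0.993333… = 2.590604… → 2.591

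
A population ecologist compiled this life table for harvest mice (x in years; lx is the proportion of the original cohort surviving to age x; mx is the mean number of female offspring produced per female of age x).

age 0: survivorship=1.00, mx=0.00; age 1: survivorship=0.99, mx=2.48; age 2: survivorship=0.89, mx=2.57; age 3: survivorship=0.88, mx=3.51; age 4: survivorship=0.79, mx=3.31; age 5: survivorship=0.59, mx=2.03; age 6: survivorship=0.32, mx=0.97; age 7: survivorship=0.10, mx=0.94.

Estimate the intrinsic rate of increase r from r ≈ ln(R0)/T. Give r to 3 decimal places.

0.850

R0 = Σ lx·mx = 0 + 2.4552 + 2.2873 + 3.0888 + 2.6149 + 1.1977 + 0.3104 + 0.094 = 12.0483
Σ x·lx·mx = 35.2647; T = 35.2647/12.0483 = 2.92694…
r ≈ ln(R0)/T = ln(12.0483)/2.92694… = 0.85035… → 0.850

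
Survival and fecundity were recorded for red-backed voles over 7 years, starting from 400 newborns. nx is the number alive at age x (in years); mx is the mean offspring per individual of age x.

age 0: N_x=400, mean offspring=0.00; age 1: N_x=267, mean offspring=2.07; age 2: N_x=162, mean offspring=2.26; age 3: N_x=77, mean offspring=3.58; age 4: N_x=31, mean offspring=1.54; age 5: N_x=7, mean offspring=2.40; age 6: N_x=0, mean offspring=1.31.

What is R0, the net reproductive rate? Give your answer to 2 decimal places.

3.15

lx = nx/n0 = nx/400: 1, 0.6675, 0.405, 0.1925, 0.0775, 0.0175, 0
lx·mx by age: 0, 1.381725, 0.9153, 0.68915, 0.11935, 0.042, 0
R0 = Σ lx·mx = 3.147525 → 3.15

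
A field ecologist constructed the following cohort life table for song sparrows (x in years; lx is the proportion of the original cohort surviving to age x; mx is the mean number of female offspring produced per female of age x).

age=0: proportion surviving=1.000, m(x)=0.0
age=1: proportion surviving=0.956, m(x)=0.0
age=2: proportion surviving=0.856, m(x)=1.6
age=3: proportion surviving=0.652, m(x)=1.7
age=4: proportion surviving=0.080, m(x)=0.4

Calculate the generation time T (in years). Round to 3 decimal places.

2.467

lx·mx: 0, 0, 1.3696, 1.1084, 0.032 → R0 = 2.51
x·lx·mx: 0, 0, 2.7392, 3.3252, 0.128 → Σ = 6.1924
T = 6.1924 / 2.51 = 2.467092… → 2.467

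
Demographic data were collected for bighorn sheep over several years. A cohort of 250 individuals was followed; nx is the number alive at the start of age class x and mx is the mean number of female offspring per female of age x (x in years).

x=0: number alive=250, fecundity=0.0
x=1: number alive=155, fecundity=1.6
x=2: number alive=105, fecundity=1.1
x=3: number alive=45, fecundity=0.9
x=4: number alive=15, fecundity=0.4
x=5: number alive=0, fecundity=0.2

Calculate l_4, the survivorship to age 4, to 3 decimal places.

0.060

l_4 = n_4/n_0 = 15/250 = 0.06 → 0.060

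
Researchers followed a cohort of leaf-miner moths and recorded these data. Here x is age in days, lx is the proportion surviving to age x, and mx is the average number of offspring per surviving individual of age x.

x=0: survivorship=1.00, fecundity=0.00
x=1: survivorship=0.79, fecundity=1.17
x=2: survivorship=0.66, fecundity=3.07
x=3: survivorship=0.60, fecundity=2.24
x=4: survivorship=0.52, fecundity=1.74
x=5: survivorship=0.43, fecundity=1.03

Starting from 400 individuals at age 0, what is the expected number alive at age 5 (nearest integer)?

Expected survivors = N0 · l_5 = 400 × 0.43 = 172 → 172

172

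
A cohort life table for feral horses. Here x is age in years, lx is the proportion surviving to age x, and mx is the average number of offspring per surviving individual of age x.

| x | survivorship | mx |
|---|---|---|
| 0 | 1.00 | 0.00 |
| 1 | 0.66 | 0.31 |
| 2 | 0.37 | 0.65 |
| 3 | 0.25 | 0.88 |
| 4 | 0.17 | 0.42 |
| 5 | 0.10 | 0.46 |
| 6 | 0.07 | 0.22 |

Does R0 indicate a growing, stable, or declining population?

R0 = Σ lx·mx = 0 + 0.2046 + 0.2405 + 0.22 + 0.0714 + 0.046 + 0.0154 = 0.7979
R0 < 1, so the population is declining.

declining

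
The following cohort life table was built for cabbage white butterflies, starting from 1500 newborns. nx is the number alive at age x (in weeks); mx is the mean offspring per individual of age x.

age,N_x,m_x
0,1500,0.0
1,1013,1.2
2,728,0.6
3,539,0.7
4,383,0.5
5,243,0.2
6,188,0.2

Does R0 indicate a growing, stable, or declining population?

lx = nx/n0 = nx/1500: 1, 0.67533…, 0.48533…, 0.35933…, 0.25533…, 0.162, 0.12533…
R0 = Σ lx·mx = 0 + 0.8104… + 0.2912… + 0.251533… + 0.127667… + 0.0324 + 0.025067… = 1.538267…
R0 > 1, so the population is growing.

growing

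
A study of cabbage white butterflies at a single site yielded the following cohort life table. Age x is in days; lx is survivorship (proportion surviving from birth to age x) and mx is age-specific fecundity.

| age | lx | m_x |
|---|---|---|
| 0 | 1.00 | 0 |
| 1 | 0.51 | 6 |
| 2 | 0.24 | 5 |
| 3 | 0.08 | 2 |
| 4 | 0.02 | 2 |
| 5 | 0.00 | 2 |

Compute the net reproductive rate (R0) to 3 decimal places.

lx·mx by age: 0, 3.06, 1.2, 0.16, 0.04, 0
R0 = Σ lx·mx = 4.46 → 4.460

4.460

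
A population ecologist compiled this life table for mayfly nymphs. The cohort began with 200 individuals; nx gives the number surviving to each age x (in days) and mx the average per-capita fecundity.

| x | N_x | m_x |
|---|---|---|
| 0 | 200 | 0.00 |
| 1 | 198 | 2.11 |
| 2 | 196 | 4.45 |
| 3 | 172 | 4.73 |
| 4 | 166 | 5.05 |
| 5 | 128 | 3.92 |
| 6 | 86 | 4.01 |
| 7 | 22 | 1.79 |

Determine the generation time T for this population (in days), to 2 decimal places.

lx = nx/n0 = nx/200: 1, 0.99, 0.98, 0.86, 0.83, 0.64, 0.43, 0.11
lx·mx: 0, 2.0889, 4.361, 4.0678, 4.1915, 2.5088, 1.7243, 0.1969 → R0 = 19.1392
x·lx·mx: 0, 2.0889, 8.722, 12.2034, 16.766, 12.544, 10.3458, 1.3783 → Σ = 64.0484
T = 64.0484 / 19.1392 = 3.346451… → 3.35

3.35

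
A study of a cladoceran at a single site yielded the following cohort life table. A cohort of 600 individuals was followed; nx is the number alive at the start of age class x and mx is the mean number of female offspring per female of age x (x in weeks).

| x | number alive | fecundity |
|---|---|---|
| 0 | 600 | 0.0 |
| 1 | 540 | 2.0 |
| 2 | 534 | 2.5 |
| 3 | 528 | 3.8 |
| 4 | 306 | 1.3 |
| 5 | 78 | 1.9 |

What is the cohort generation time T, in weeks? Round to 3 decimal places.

2.436

lx = nx/n0 = nx/600: 1, 0.9, 0.89, 0.88, 0.51, 0.13
lx·mx: 0, 1.8, 2.225, 3.344, 0.663, 0.247 → R0 = 8.279
x·lx·mx: 0, 1.8, 4.45, 10.032, 2.652, 1.235 → Σ = 20.169
T = 20.169 / 8.279 = 2.436164… → 2.436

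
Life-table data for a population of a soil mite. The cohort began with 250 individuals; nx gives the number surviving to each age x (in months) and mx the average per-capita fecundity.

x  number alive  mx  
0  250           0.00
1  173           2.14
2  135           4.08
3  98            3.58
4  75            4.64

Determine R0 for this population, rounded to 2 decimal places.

6.48

lx = nx/n0 = nx/250: 1, 0.692, 0.54, 0.392, 0.3
lx·mx by age: 0, 1.48088, 2.2032, 1.40336, 1.392
R0 = Σ lx·mx = 6.47944 → 6.48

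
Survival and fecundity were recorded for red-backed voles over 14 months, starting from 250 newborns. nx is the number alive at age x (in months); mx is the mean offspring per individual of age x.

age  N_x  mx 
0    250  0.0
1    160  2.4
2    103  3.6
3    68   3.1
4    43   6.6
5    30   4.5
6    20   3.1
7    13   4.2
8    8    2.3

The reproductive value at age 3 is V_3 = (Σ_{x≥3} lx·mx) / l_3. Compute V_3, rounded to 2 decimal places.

lx = nx/n0 = nx/250: 1, 0.64, 0.412, 0.272, 0.172, 0.12, 0.08, 0.052, 0.032
lx·mx for x ≥ 3: 0.8432, 1.1352, 0.54, 0.248, 0.2184, 0.0736 → sum = 3.0584
V_3 = 3.0584 / l_3 = 3.0584 / 0.272 = 11.244118… → 11.24

11.24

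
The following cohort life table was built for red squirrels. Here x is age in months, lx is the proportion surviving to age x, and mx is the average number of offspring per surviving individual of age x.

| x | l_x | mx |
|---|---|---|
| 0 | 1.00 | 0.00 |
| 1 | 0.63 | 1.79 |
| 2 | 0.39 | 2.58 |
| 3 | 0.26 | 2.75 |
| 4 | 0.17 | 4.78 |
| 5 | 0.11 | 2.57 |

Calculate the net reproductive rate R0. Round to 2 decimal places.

3.94

lx·mx by age: 0, 1.1277, 1.0062, 0.715, 0.8126, 0.2827
R0 = Σ lx·mx = 3.9442 → 3.94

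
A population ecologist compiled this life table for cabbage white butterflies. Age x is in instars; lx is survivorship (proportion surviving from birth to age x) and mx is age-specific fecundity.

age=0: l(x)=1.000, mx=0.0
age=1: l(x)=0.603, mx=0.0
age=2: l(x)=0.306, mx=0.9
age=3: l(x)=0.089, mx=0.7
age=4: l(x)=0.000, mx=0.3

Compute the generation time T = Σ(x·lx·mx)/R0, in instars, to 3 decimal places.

lx·mx: 0, 0, 0.2754, 0.0623, 0 → R0 = 0.3377
x·lx·mx: 0, 0, 0.5508, 0.1869, 0 → Σ = 0.7377
T = 0.7377 / 0.3377 = 2.184483… → 2.184

2.184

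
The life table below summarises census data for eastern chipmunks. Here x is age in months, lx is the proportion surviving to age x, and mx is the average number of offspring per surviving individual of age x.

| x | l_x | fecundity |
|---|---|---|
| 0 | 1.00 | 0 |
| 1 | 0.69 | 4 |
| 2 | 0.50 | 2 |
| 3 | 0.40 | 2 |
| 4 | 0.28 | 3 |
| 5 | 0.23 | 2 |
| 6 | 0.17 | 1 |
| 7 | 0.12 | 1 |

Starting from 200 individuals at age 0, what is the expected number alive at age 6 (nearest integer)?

Expected survivors = N0 · l_6 = 200 × 0.17 = 34 → 34

34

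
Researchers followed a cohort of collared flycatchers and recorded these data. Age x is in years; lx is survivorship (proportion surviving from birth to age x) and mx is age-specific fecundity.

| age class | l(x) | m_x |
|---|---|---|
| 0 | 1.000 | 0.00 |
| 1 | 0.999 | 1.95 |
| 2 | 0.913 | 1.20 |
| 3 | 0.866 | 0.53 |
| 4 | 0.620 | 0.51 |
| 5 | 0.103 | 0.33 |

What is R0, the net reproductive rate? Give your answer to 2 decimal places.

lx·mx by age: 0, 1.94805, 1.0956, 0.45898, 0.3162, 0.03399
R0 = Σ lx·mx = 3.85282 → 3.85

3.85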